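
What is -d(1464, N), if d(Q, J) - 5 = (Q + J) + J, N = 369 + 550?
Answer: -3307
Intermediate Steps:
N = 919
d(Q, J) = 5 + Q + 2*J (d(Q, J) = 5 + ((Q + J) + J) = 5 + ((J + Q) + J) = 5 + (Q + 2*J) = 5 + Q + 2*J)
-d(1464, N) = -(5 + 1464 + 2*919) = -(5 + 1464 + 1838) = -1*3307 = -3307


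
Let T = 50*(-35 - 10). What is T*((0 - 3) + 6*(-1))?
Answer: 20250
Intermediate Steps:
T = -2250 (T = 50*(-45) = -2250)
T*((0 - 3) + 6*(-1)) = -2250*((0 - 3) + 6*(-1)) = -2250*(-3 - 6) = -2250*(-9) = 20250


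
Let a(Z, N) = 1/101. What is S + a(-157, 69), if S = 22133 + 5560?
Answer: 2796994/101 ≈ 27693.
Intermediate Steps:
a(Z, N) = 1/101
S = 27693
S + a(-157, 69) = 27693 + 1/101 = 2796994/101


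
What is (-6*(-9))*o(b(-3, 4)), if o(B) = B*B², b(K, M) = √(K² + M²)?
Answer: 6750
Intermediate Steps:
o(B) = B³
(-6*(-9))*o(b(-3, 4)) = (-6*(-9))*(√((-3)² + 4²))³ = 54*(√(9 + 16))³ = 54*(√25)³ = 54*5³ = 54*125 = 6750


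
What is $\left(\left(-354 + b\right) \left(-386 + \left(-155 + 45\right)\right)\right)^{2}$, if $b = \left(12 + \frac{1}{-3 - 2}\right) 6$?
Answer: $\frac{493275856896}{25} \approx 1.9731 \cdot 10^{10}$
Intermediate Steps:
$b = \frac{354}{5}$ ($b = \left(12 + \frac{1}{-5}\right) 6 = \left(12 - \frac{1}{5}\right) 6 = \frac{59}{5} \cdot 6 = \frac{354}{5} \approx 70.8$)
$\left(\left(-354 + b\right) \left(-386 + \left(-155 + 45\right)\right)\right)^{2} = \left(\left(-354 + \frac{354}{5}\right) \left(-386 + \left(-155 + 45\right)\right)\right)^{2} = \left(- \frac{1416 \left(-386 - 110\right)}{5}\right)^{2} = \left(\left(- \frac{1416}{5}\right) \left(-496\right)\right)^{2} = \left(\frac{702336}{5}\right)^{2} = \frac{493275856896}{25}$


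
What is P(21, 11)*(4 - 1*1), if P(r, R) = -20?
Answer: -60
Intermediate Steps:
P(21, 11)*(4 - 1*1) = -20*(4 - 1*1) = -20*(4 - 1) = -20*3 = -60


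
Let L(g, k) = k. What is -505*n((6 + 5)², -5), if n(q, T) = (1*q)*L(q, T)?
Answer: 305525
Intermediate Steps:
n(q, T) = T*q (n(q, T) = (1*q)*T = q*T = T*q)
-505*n((6 + 5)², -5) = -(-2525)*(6 + 5)² = -(-2525)*11² = -(-2525)*121 = -505*(-605) = 305525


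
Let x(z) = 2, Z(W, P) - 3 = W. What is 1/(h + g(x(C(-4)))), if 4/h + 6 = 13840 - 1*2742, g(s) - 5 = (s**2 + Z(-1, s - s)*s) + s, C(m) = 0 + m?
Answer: 2773/41596 ≈ 0.066665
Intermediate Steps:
C(m) = m
Z(W, P) = 3 + W
g(s) = 5 + s**2 + 3*s (g(s) = 5 + ((s**2 + (3 - 1)*s) + s) = 5 + ((s**2 + 2*s) + s) = 5 + (s**2 + 3*s) = 5 + s**2 + 3*s)
h = 1/2773 (h = 4/(-6 + (13840 - 1*2742)) = 4/(-6 + (13840 - 2742)) = 4/(-6 + 11098) = 4/11092 = 4*(1/11092) = 1/2773 ≈ 0.00036062)
1/(h + g(x(C(-4)))) = 1/(1/2773 + (5 + 2**2 + 3*2)) = 1/(1/2773 + (5 + 4 + 6)) = 1/(1/2773 + 15) = 1/(41596/2773) = 2773/41596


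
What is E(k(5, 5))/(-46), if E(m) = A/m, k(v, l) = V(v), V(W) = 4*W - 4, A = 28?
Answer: -7/184 ≈ -0.038043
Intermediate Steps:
V(W) = -4 + 4*W
k(v, l) = -4 + 4*v
E(m) = 28/m
E(k(5, 5))/(-46) = (28/(-4 + 4*5))/(-46) = (28/(-4 + 20))*(-1/46) = (28/16)*(-1/46) = (28*(1/16))*(-1/46) = (7/4)*(-1/46) = -7/184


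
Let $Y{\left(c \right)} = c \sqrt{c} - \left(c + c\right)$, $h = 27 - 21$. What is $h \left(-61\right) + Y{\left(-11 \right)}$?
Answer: $-344 - 11 i \sqrt{11} \approx -344.0 - 36.483 i$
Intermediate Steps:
$h = 6$
$Y{\left(c \right)} = c^{\frac{3}{2}} - 2 c$
$h \left(-61\right) + Y{\left(-11 \right)} = 6 \left(-61\right) + \left(\left(-11\right)^{\frac{3}{2}} - -22\right) = -366 + \left(- 11 i \sqrt{11} + 22\right) = -366 + \left(22 - 11 i \sqrt{11}\right) = -344 - 11 i \sqrt{11}$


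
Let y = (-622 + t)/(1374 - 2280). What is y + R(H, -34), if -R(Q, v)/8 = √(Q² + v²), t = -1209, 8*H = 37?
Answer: 1831/906 - √75353 ≈ -272.48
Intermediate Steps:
H = 37/8 (H = (⅛)*37 = 37/8 ≈ 4.6250)
R(Q, v) = -8*√(Q² + v²)
y = 1831/906 (y = (-622 - 1209)/(1374 - 2280) = -1831/(-906) = -1831*(-1/906) = 1831/906 ≈ 2.0210)
y + R(H, -34) = 1831/906 - 8*√((37/8)² + (-34)²) = 1831/906 - 8*√(1369/64 + 1156) = 1831/906 - √75353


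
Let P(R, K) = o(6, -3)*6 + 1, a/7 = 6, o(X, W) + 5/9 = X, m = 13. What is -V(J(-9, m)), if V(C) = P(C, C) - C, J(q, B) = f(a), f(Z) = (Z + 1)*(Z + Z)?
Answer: 10735/3 ≈ 3578.3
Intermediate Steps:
o(X, W) = -5/9 + X
a = 42 (a = 7*6 = 42)
P(R, K) = 101/3 (P(R, K) = (-5/9 + 6)*6 + 1 = (49/9)*6 + 1 = 98/3 + 1 = 101/3)
f(Z) = 2*Z*(1 + Z) (f(Z) = (1 + Z)*(2*Z) = 2*Z*(1 + Z))
J(q, B) = 3612 (J(q, B) = 2*42*(1 + 42) = 2*42*43 = 3612)
V(C) = 101/3 - C
-V(J(-9, m)) = -(101/3 - 1*3612) = -(101/3 - 3612) = -1*(-10735/3) = 10735/3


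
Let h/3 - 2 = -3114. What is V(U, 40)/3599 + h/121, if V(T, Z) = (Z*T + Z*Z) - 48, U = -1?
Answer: -33417312/435479 ≈ -76.737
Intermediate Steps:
h = -9336 (h = 6 + 3*(-3114) = 6 - 9342 = -9336)
V(T, Z) = -48 + Z² + T*Z (V(T, Z) = (T*Z + Z²) - 48 = (Z² + T*Z) - 48 = -48 + Z² + T*Z)
V(U, 40)/3599 + h/121 = (-48 + 40² - 1*40)/3599 - 9336/121 = (-48 + 1600 - 40)*(1/3599) - 9336*1/121 = 1512*(1/3599) - 9336/121 = 1512/3599 - 9336/121 = -33417312/435479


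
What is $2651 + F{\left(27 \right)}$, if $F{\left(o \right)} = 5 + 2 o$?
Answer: $2710$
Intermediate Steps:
$2651 + F{\left(27 \right)} = 2651 + \left(5 + 2 \cdot 27\right) = 2651 + \left(5 + 54\right) = 2651 + 59 = 2710$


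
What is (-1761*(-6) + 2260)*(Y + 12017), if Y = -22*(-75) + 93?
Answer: 176485760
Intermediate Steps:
Y = 1743 (Y = 1650 + 93 = 1743)
(-1761*(-6) + 2260)*(Y + 12017) = (-1761*(-6) + 2260)*(1743 + 12017) = (10566 + 2260)*13760 = 12826*13760 = 176485760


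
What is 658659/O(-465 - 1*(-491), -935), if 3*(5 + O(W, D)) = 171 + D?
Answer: -1975977/779 ≈ -2536.6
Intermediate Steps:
O(W, D) = 52 + D/3 (O(W, D) = -5 + (171 + D)/3 = -5 + (57 + D/3) = 52 + D/3)
658659/O(-465 - 1*(-491), -935) = 658659/(52 + (⅓)*(-935)) = 658659/(52 - 935/3) = 658659/(-779/3) = 658659*(-3/779) = -1975977/779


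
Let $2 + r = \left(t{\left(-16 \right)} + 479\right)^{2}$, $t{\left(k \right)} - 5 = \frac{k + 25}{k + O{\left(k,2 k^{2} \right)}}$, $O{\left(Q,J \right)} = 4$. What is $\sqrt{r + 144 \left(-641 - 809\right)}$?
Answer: $\frac{\sqrt{395657}}{4} \approx 157.25$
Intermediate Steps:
$t{\left(k \right)} = 5 + \frac{25 + k}{4 + k}$ ($t{\left(k \right)} = 5 + \frac{k + 25}{k + 4} = 5 + \frac{25 + k}{4 + k}$)
$r = \frac{3736457}{16}$ ($r = -2 + \left(\frac{3 \left(15 + 2 \left(-16\right)\right)}{4 - 16} + 479\right)^{2} = -2 + \left(\frac{3 \left(15 - 32\right)}{-12} + 479\right)^{2} = -2 + \left(3 \left(- \frac{1}{12}\right) \left(-17\right) + 479\right)^{2} = -2 + \left(\frac{17}{4} + 479\right)^{2} = -2 + \left(\frac{1933}{4}\right)^{2} = -2 + \frac{3736489}{16} = \frac{3736457}{16} \approx 2.3353 \cdot 10^{5}$)
$\sqrt{r + 144 \left(-641 - 809\right)} = \sqrt{\frac{3736457}{16} + 144 \left(-641 - 809\right)} = \sqrt{\frac{3736457}{16} + 144 \left(-1450\right)} = \sqrt{\frac{3736457}{16} - 208800} = \sqrt{\frac{395657}{16}} = \frac{\sqrt{395657}}{4}$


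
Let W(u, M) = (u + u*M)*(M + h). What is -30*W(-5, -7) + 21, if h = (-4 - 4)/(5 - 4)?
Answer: 13521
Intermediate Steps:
h = -8 (h = -8/1 = -8*1 = -8)
W(u, M) = (-8 + M)*(u + M*u) (W(u, M) = (u + u*M)*(M - 8) = (u + M*u)*(-8 + M) = (-8 + M)*(u + M*u))
-30*W(-5, -7) + 21 = -(-150)*(-8 + (-7)² - 7*(-7)) + 21 = -(-150)*(-8 + 49 + 49) + 21 = -(-150)*90 + 21 = -30*(-450) + 21 = 13500 + 21 = 13521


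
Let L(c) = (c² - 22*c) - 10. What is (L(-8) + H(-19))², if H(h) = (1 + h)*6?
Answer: 14884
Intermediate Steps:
H(h) = 6 + 6*h
L(c) = -10 + c² - 22*c
(L(-8) + H(-19))² = ((-10 + (-8)² - 22*(-8)) + (6 + 6*(-19)))² = ((-10 + 64 + 176) + (6 - 114))² = (230 - 108)² = 122² = 14884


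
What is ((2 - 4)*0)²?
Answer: 0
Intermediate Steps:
((2 - 4)*0)² = (-2*0)² = 0² = 0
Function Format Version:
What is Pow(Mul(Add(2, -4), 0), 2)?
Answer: 0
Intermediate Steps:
Pow(Mul(Add(2, -4), 0), 2) = Pow(Mul(-2, 0), 2) = Pow(0, 2) = 0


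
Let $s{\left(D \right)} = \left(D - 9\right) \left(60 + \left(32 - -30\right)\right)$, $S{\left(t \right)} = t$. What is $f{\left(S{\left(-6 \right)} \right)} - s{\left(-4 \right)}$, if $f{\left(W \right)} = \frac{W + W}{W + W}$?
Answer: $1587$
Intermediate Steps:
$s{\left(D \right)} = -1098 + 122 D$ ($s{\left(D \right)} = \left(-9 + D\right) \left(60 + \left(32 + 30\right)\right) = \left(-9 + D\right) \left(60 + 62\right) = \left(-9 + D\right) 122 = -1098 + 122 D$)
$f{\left(W \right)} = 1$ ($f{\left(W \right)} = \frac{2 W}{2 W} = 2 W \frac{1}{2 W} = 1$)
$f{\left(S{\left(-6 \right)} \right)} - s{\left(-4 \right)} = 1 - \left(-1098 + 122 \left(-4\right)\right) = 1 - \left(-1098 - 488\right) = 1 - -1586 = 1 + 1586 = 1587$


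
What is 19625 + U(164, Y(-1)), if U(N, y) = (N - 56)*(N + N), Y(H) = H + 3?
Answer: 55049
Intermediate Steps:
Y(H) = 3 + H
U(N, y) = 2*N*(-56 + N) (U(N, y) = (-56 + N)*(2*N) = 2*N*(-56 + N))
19625 + U(164, Y(-1)) = 19625 + 2*164*(-56 + 164) = 19625 + 2*164*108 = 19625 + 35424 = 55049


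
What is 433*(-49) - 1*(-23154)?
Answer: 1937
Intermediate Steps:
433*(-49) - 1*(-23154) = -21217 + 23154 = 1937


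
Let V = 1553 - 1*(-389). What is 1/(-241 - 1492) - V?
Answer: -3365487/1733 ≈ -1942.0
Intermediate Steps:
V = 1942 (V = 1553 + 389 = 1942)
1/(-241 - 1492) - V = 1/(-241 - 1492) - 1*1942 = 1/(-1733) - 1942 = -1/1733 - 1942 = -3365487/1733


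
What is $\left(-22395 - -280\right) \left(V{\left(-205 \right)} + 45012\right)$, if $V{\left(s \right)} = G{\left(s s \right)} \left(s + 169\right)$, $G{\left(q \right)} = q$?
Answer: $32462343120$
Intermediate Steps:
$V{\left(s \right)} = s^{2} \left(169 + s\right)$ ($V{\left(s \right)} = s s \left(s + 169\right) = s^{2} \left(169 + s\right)$)
$\left(-22395 - -280\right) \left(V{\left(-205 \right)} + 45012\right) = \left(-22395 - -280\right) \left(\left(-205\right)^{2} \left(169 - 205\right) + 45012\right) = \left(-22395 + \left(-23973 + 24253\right)\right) \left(42025 \left(-36\right) + 45012\right) = \left(-22395 + 280\right) \left(-1512900 + 45012\right) = \left(-22115\right) \left(-1467888\right) = 32462343120$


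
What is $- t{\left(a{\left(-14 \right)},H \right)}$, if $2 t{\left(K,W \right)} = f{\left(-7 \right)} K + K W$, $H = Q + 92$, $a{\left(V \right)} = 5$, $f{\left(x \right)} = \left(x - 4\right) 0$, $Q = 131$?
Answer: $- \frac{1115}{2} \approx -557.5$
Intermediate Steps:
$f{\left(x \right)} = 0$ ($f{\left(x \right)} = \left(-4 + x\right) 0 = 0$)
$H = 223$ ($H = 131 + 92 = 223$)
$t{\left(K,W \right)} = \frac{K W}{2}$ ($t{\left(K,W \right)} = \frac{0 K + K W}{2} = \frac{0 + K W}{2} = \frac{K W}{2}$)
$- t{\left(a{\left(-14 \right)},H \right)} = - \frac{5 \cdot 223}{2} = \left(-1\right) \frac{1115}{2} = - \frac{1115}{2}$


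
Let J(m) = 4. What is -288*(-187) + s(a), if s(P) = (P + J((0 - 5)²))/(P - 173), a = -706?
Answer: 15780042/293 ≈ 53857.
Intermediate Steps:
s(P) = (4 + P)/(-173 + P) (s(P) = (P + 4)/(P - 173) = (4 + P)/(-173 + P))
-288*(-187) + s(a) = -288*(-187) + (4 - 706)/(-173 - 706) = 53856 - 702/(-879) = 53856 - 1/879*(-702) = 53856 + 234/293 = 15780042/293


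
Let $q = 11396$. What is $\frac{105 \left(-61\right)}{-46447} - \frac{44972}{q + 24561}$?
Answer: $- \frac{1858509899}{1670094779} \approx -1.1128$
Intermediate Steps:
$\frac{105 \left(-61\right)}{-46447} - \frac{44972}{q + 24561} = \frac{105 \left(-61\right)}{-46447} - \frac{44972}{11396 + 24561} = \left(-6405\right) \left(- \frac{1}{46447}\right) - \frac{44972}{35957} = \frac{6405}{46447} - \frac{44972}{35957} = - \frac{1858509899}{1670094779}$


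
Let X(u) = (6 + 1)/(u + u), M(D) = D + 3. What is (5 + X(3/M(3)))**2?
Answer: 144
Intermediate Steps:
M(D) = 3 + D
X(u) = 7/(2*u) (X(u) = 7/((2*u)) = 7*(1/(2*u)) = 7/(2*u))
(5 + X(3/M(3)))**2 = (5 + 7/(2*((3/(3 + 3)))))**2 = (5 + 7/(2*((3/6))))**2 = (5 + 7/(2*((3*(1/6)))))**2 = (5 + 7/(2*(1/2)))**2 = (5 + (7/2)*2)**2 = (5 + 7)**2 = 12**2 = 144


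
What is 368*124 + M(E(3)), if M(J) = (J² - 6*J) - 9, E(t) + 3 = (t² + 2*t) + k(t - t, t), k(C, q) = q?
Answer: 45758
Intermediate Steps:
E(t) = -3 + t² + 3*t (E(t) = -3 + ((t² + 2*t) + t) = -3 + (t² + 3*t) = -3 + t² + 3*t)
M(J) = -9 + J² - 6*J
368*124 + M(E(3)) = 368*124 + (-9 + (-3 + 3² + 3*3)² - 6*(-3 + 3² + 3*3)) = 45632 + (-9 + (-3 + 9 + 9)² - 6*(-3 + 9 + 9)) = 45632 + (-9 + 15² - 6*15) = 45632 + (-9 + 225 - 90) = 45632 + 126 = 45758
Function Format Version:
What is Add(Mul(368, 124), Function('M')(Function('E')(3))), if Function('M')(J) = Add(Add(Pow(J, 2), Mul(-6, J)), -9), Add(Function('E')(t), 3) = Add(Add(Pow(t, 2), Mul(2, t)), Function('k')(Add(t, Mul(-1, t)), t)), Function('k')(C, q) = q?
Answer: 45758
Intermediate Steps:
Function('E')(t) = Add(-3, Pow(t, 2), Mul(3, t)) (Function('E')(t) = Add(-3, Add(Add(Pow(t, 2), Mul(2, t)), t)) = Add(-3, Add(Pow(t, 2), Mul(3, t))) = Add(-3, Pow(t, 2), Mul(3, t)))
Function('M')(J) = Add(-9, Pow(J, 2), Mul(-6, J))
Add(Mul(368, 124), Function('M')(Function('E')(3))) = Add(Mul(368, 124), Add(-9, Pow(Add(-3, Pow(3, 2), Mul(3, 3)), 2), Mul(-6, Add(-3, Pow(3, 2), Mul(3, 3))))) = Add(45632, Add(-9, Pow(Add(-3, 9, 9), 2), Mul(-6, Add(-3, 9, 9)))) = Add(45632, Add(-9, Pow(15, 2), Mul(-6, 15))) = Add(45632, Add(-9, 225, -90)) = Add(45632, 126) = 45758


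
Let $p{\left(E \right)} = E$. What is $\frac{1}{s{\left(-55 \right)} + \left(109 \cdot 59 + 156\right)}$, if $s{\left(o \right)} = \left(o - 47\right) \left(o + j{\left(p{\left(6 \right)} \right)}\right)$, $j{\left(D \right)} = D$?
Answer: $\frac{1}{11585} \approx 8.6318 \cdot 10^{-5}$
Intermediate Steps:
$s{\left(o \right)} = \left(-47 + o\right) \left(6 + o\right)$ ($s{\left(o \right)} = \left(o - 47\right) \left(o + 6\right) = \left(-47 + o\right) \left(6 + o\right)$)
$\frac{1}{s{\left(-55 \right)} + \left(109 \cdot 59 + 156\right)} = \frac{1}{\left(-282 + \left(-55\right)^{2} - -2255\right) + \left(109 \cdot 59 + 156\right)} = \frac{1}{\left(-282 + 3025 + 2255\right) + \left(6431 + 156\right)} = \frac{1}{4998 + 6587} = \frac{1}{11585}$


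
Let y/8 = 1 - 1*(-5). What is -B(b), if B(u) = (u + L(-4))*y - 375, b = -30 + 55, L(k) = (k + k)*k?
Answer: -2361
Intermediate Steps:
L(k) = 2*k² (L(k) = (2*k)*k = 2*k²)
y = 48 (y = 8*(1 - 1*(-5)) = 8*(1 + 5) = 8*6 = 48)
b = 25
B(u) = 1161 + 48*u (B(u) = (u + 2*(-4)²)*48 - 375 = (u + 2*16)*48 - 375 = (u + 32)*48 - 375 = (32 + u)*48 - 375 = (1536 + 48*u) - 375 = 1161 + 48*u)
-B(b) = -(1161 + 48*25) = -(1161 + 1200) = -1*2361 = -2361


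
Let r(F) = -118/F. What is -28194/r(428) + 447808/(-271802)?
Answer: 819947647580/8018159 ≈ 1.0226e+5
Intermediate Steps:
-28194/r(428) + 447808/(-271802) = -28194/((-118/428)) + 447808/(-271802) = -28194/((-118*1/428)) + 447808*(-1/271802) = -28194/(-59/214) - 223904/135901 = -28194*(-214/59) - 223904/135901 = 6033516/59 - 223904/135901 = 819947647580/8018159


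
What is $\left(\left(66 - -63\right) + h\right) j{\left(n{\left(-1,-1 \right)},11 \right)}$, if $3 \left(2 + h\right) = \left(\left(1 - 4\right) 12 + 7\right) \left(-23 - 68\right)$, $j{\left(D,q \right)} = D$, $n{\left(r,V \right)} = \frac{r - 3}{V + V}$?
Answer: $\frac{6040}{3} \approx 2013.3$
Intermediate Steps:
$n{\left(r,V \right)} = \frac{-3 + r}{2 V}$
$h = \frac{2633}{3}$ ($h = -2 + \frac{\left(\left(1 - 4\right) 12 + 7\right) \left(-23 - 68\right)}{3} = -2 + \frac{\left(\left(1 - 4\right) 12 + 7\right) \left(-91\right)}{3} = -2 + \frac{\left(\left(-3\right) 12 + 7\right) \left(-91\right)}{3} = -2 + \frac{\left(-36 + 7\right) \left(-91\right)}{3} = -2 + \frac{\left(-29\right) \left(-91\right)}{3} = -2 + \frac{1}{3} \cdot 2639 = -2 + \frac{2639}{3} = \frac{2633}{3} \approx 877.67$)
$\left(\left(66 - -63\right) + h\right) j{\left(n{\left(-1,-1 \right)},11 \right)} = \left(\left(66 - -63\right) + \frac{2633}{3}\right) \frac{-3 - 1}{2 \left(-1\right)} = \left(\left(66 + 63\right) + \frac{2633}{3}\right) \frac{1}{2} \left(-1\right) \left(-4\right) = \left(129 + \frac{2633}{3}\right) 2 = \frac{3020}{3} \cdot 2 = \frac{6040}{3}$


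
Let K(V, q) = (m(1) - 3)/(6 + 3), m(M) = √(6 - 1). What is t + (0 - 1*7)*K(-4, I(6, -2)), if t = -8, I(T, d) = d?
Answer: -17/3 - 7*√5/9 ≈ -7.4058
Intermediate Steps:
m(M) = √5
K(V, q) = -⅓ + √5/9 (K(V, q) = (√5 - 3)/(6 + 3) = (-3 + √5)/9 = (-3 + √5)*(⅑) = -⅓ + √5/9)
t + (0 - 1*7)*K(-4, I(6, -2)) = -8 + (0 - 1*7)*(-⅓ + √5/9) = -8 + (0 - 7)*(-⅓ + √5/9) = -8 - 7*(-⅓ + √5/9) = -8 + (7/3 - 7*√5/9) = -17/3 - 7*√5/9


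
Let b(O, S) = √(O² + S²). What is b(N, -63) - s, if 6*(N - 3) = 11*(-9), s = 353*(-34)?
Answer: 12002 + 9*√205/2 ≈ 12066.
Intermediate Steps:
s = -12002
N = -27/2 (N = 3 + (11*(-9))/6 = 3 + (⅙)*(-99) = 3 - 33/2 = -27/2 ≈ -13.500)
b(N, -63) - s = √((-27/2)² + (-63)²) - 1*(-12002) = √(729/4 + 3969) + 12002 = √(16605/4) + 12002 = 9*√205/2 + 12002 = 12002 + 9*√205/2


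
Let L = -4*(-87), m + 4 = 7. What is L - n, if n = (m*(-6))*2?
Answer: 384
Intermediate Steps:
m = 3 (m = -4 + 7 = 3)
n = -36 (n = (3*(-6))*2 = -18*2 = -36)
L = 348
L - n = 348 - 1*(-36) = 348 + 36 = 384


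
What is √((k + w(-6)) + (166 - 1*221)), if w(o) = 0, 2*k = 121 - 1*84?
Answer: I*√146/2 ≈ 6.0415*I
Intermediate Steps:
k = 37/2 (k = (121 - 1*84)/2 = (121 - 84)/2 = (½)*37 = 37/2 ≈ 18.500)
√((k + w(-6)) + (166 - 1*221)) = √((37/2 + 0) + (166 - 1*221)) = √(37/2 + (166 - 221)) = √(37/2 - 55) = √(-73/2) = I*√146/2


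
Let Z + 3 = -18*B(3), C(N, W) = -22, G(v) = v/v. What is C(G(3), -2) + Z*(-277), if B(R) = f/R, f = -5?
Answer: -7501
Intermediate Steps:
G(v) = 1
B(R) = -5/R
Z = 27 (Z = -3 - (-90)/3 = -3 - 18*(-5/3) = -3 + 30 = 27)
C(G(3), -2) + Z*(-277) = -22 + 27*(-277) = -22 - 7479 = -7501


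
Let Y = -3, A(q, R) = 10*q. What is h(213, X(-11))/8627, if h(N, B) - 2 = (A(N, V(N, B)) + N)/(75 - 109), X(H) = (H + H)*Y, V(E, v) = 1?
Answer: -2275/293318 ≈ -0.0077561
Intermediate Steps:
X(H) = -6*H (X(H) = (H + H)*(-3) = (2*H)*(-3) = -6*H)
h(N, B) = 2 - 11*N/34 (h(N, B) = 2 + (10*N + N)/(75 - 109) = 2 + (11*N)/(-34) = 2 + (11*N)*(-1/34) = 2 - 11*N/34)
h(213, X(-11))/8627 = (2 - 11/34*213)/8627 = (2 - 2343/34)*(1/8627) = -2275/34*1/8627 = -2275/293318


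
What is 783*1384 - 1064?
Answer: 1082608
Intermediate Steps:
783*1384 - 1064 = 1083672 - 1064 = 1082608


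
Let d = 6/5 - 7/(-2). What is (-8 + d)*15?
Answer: -99/2 ≈ -49.500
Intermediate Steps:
d = 47/10 (d = 6*(⅕) - 7*(-½) = 6/5 + 7/2 = 47/10 ≈ 4.7000)
(-8 + d)*15 = (-8 + 47/10)*15 = -33/10*15 = -99/2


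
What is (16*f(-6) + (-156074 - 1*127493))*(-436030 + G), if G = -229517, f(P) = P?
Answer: 188791058661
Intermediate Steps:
(16*f(-6) + (-156074 - 1*127493))*(-436030 + G) = (16*(-6) + (-156074 - 1*127493))*(-436030 - 229517) = (-96 + (-156074 - 127493))*(-665547) = (-96 - 283567)*(-665547) = -283663*(-665547) = 188791058661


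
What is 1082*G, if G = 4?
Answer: 4328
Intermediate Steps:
1082*G = 1082*4 = 4328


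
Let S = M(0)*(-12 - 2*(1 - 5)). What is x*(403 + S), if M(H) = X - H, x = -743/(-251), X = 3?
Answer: 290513/251 ≈ 1157.4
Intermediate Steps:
x = 743/251 (x = -743*(-1/251) = 743/251 ≈ 2.9602)
M(H) = 3 - H
S = -12 (S = (3 - 1*0)*(-12 - 2*(1 - 5)) = (3 + 0)*(-12 - 2*(-4)) = 3*(-12 + 8) = 3*(-4) = -12)
x*(403 + S) = 743*(403 - 12)/251 = (743/251)*391 = 290513/251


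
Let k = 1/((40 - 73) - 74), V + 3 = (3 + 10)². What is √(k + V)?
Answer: √1900427/107 ≈ 12.884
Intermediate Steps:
V = 166 (V = -3 + (3 + 10)² = -3 + 13² = -3 + 169 = 166)
k = -1/107 (k = 1/(-33 - 74) = 1/(-107) = -1/107 ≈ -0.0093458)
√(k + V) = √(-1/107 + 166) = √(17761/107) = √1900427/107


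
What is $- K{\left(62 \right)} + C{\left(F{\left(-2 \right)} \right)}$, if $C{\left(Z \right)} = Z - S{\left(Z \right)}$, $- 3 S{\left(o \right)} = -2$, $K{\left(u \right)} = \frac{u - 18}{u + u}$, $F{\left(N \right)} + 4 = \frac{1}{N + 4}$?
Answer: $- \frac{841}{186} \approx -4.5215$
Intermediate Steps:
$F{\left(N \right)} = -4 + \frac{1}{4 + N}$ ($F{\left(N \right)} = -4 + \frac{1}{N + 4} = -4 + \frac{1}{4 + N}$)
$K{\left(u \right)} = \frac{-18 + u}{2 u}$
$S{\left(o \right)} = \frac{2}{3}$ ($S{\left(o \right)} = \left(- \frac{1}{3}\right) \left(-2\right) = \frac{2}{3}$)
$C{\left(Z \right)} = - \frac{2}{3} + Z$ ($C{\left(Z \right)} = Z - \frac{2}{3} = - \frac{2}{3} + Z$)
$- K{\left(62 \right)} + C{\left(F{\left(-2 \right)} \right)} = - \frac{-18 + 62}{2 \cdot 62} + \left(- \frac{2}{3} + \frac{-15 - -8}{4 - 2}\right) = - \frac{44}{2 \cdot 62} + \left(- \frac{2}{3} + \frac{-15 + 8}{2}\right) = \left(-1\right) \frac{11}{31} + \left(- \frac{2}{3} + \frac{1}{2} \left(-7\right)\right) = - \frac{11}{31} - \frac{25}{6} = - \frac{841}{186}$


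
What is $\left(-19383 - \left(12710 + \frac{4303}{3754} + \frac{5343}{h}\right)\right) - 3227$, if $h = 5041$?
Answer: $- \frac{668434391525}{18923914} \approx -35322.0$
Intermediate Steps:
$\left(-19383 - \left(12710 + \frac{4303}{3754} + \frac{5343}{h}\right)\right) - 3227 = \left(-19383 - \left(12710 + \frac{4303}{3754} + \frac{5343}{5041}\right)\right) - 3227 = \left(-19383 - \frac{240564695985}{18923914}\right) - 3227 = - \frac{607366921047}{18923914} - 3227 = - \frac{668434391525}{18923914}$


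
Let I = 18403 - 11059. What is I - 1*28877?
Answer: -21533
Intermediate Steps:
I = 7344
I - 1*28877 = 7344 - 1*28877 = 7344 - 28877 = -21533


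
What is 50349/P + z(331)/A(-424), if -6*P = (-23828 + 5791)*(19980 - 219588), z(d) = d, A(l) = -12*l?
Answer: 49590500371/763269853152 ≈ 0.064971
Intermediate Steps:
P = -600054916 (P = -(-23828 + 5791)*(19980 - 219588)/6 = -(-18037)*(-199608)/6 = -1/6*3600329496 = -600054916)
50349/P + z(331)/A(-424) = 50349/(-600054916) + 331/((-12*(-424))) = 50349*(-1/600054916) + 331/5088 = -50349/600054916 + 331*(1/5088) = -50349/600054916 + 331/5088 = 49590500371/763269853152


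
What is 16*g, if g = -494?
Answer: -7904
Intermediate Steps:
16*g = 16*(-494) = -7904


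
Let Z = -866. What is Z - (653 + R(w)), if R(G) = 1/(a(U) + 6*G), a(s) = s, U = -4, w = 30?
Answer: -267345/176 ≈ -1519.0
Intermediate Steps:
R(G) = 1/(-4 + 6*G)
Z - (653 + R(w)) = -866 - (653 + 1/(2*(-2 + 3*30))) = -866 - (653 + 1/(2*(-2 + 90))) = -866 - (653 + (½)/88) = -866 - (653 + (½)*(1/88)) = -866 - (653 + 1/176) = -866 - 1*114929/176 = -866 - 114929/176 = -267345/176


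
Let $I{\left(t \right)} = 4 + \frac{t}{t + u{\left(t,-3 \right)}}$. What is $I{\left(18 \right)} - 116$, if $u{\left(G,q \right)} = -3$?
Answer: $- \frac{554}{5} \approx -110.8$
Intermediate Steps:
$I{\left(t \right)} = 4 + \frac{t}{-3 + t}$ ($I{\left(t \right)} = 4 + \frac{t}{t - 3} = 4 + \frac{t}{-3 + t}$)
$I{\left(18 \right)} - 116 = \frac{-12 + 5 \cdot 18}{-3 + 18} - 116 = \frac{-12 + 90}{15} - 116 = \frac{1}{15} \cdot 78 - 116 = \frac{26}{5} - 116 = - \frac{554}{5}$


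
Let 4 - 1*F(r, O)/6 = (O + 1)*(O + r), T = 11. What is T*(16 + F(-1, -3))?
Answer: -88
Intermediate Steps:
F(r, O) = 24 - 6*(1 + O)*(O + r) (F(r, O) = 24 - 6*(O + 1)*(O + r) = 24 - 6*(1 + O)*(O + r))
T*(16 + F(-1, -3)) = 11*(16 + (24 - 6*(-3) - 6*(-1) - 6*(-3)**2 - 6*(-3)*(-1))) = 11*(16 + (24 + 18 + 6 - 6*9 - 18)) = 11*(16 + (24 + 18 + 6 - 54 - 18)) = 11*(16 - 24) = 11*(-8) = -88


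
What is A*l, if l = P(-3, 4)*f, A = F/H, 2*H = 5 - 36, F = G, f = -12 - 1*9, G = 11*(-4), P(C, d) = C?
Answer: 5544/31 ≈ 178.84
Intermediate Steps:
G = -44
f = -21 (f = -12 - 9 = -21)
F = -44
H = -31/2 (H = (5 - 36)/2 = (½)*(-31) = -31/2 ≈ -15.500)
A = 88/31 (A = -44/(-31/2) = -44*(-2/31) = 88/31 ≈ 2.8387)
l = 63 (l = -3*(-21) = 63)
A*l = (88/31)*63 = 5544/31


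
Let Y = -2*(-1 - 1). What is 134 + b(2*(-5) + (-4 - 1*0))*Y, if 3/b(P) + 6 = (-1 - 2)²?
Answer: 138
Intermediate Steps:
Y = 4 (Y = -2*(-2) = 4)
b(P) = 1 (b(P) = 3/(-6 + (-1 - 2)²) = 3/(-6 + (-3)²) = 3/(-6 + 9) = 3/3 = 3*(⅓) = 1)
134 + b(2*(-5) + (-4 - 1*0))*Y = 134 + 1*4 = 134 + 4 = 138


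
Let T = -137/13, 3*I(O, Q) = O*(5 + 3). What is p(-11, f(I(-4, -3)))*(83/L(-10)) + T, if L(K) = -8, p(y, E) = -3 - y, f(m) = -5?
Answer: -1216/13 ≈ -93.538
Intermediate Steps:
I(O, Q) = 8*O/3 (I(O, Q) = (O*(5 + 3))/3 = (O*8)/3 = (8*O)/3 = 8*O/3)
T = -137/13 (T = -137*1/13 = -137/13 ≈ -10.538)
p(-11, f(I(-4, -3)))*(83/L(-10)) + T = (-3 - 1*(-11))*(83/(-8)) - 137/13 = (-3 + 11)*(83*(-1/8)) - 137/13 = 8*(-83/8) - 137/13 = -83 - 137/13 = -1216/13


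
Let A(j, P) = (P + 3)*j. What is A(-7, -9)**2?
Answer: 1764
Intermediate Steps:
A(j, P) = j*(3 + P) (A(j, P) = (3 + P)*j = j*(3 + P))
A(-7, -9)**2 = (-7*(3 - 9))**2 = (-7*(-6))**2 = 42**2 = 1764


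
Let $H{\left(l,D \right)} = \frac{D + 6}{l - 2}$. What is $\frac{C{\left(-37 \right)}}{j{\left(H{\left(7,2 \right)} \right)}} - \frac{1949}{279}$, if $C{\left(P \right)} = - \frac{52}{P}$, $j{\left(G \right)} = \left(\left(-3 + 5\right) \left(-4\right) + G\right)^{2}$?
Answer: $- \frac{18370253}{2642688} \approx -6.9514$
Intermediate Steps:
$H{\left(l,D \right)} = \frac{6 + D}{-2 + l}$
$j{\left(G \right)} = \left(-8 + G\right)^{2}$ ($j{\left(G \right)} = \left(2 \left(-4\right) + G\right)^{2} = \left(-8 + G\right)^{2}$)
$\frac{C{\left(-37 \right)}}{j{\left(H{\left(7,2 \right)} \right)}} - \frac{1949}{279} = \frac{\left(-52\right) \frac{1}{-37}}{\left(-8 + \frac{6 + 2}{-2 + 7}\right)^{2}} - \frac{1949}{279} = \frac{\left(-52\right) \left(- \frac{1}{37}\right)}{\left(-8 + \frac{1}{5} \cdot 8\right)^{2}} - \frac{1949}{279} = \frac{52}{37 \left(-8 + \frac{1}{5} \cdot 8\right)^{2}} - \frac{1949}{279} = \frac{52}{37 \left(-8 + \frac{8}{5}\right)^{2}} - \frac{1949}{279} = \frac{52}{37 \left(- \frac{32}{5}\right)^{2}} - \frac{1949}{279} = \frac{52}{37 \cdot \frac{1024}{25}} - \frac{1949}{279} = \frac{52}{37} \cdot \frac{25}{1024} - \frac{1949}{279} = \frac{325}{9472} - \frac{1949}{279} = - \frac{18370253}{2642688}$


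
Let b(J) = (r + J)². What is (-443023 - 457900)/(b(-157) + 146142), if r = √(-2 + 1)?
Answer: -76934319585/14584661348 - 141444911*I/14584661348 ≈ -5.275 - 0.0096982*I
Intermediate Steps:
r = I (r = √(-1) = I ≈ 1.0*I)
b(J) = (I + J)²
(-443023 - 457900)/(b(-157) + 146142) = (-443023 - 457900)/((I - 157)² + 146142) = -900923/((-157 + I)² + 146142) = -900923/(146142 + (-157 + I)²)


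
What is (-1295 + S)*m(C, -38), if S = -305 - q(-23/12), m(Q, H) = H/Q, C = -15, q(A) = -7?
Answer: -20178/5 ≈ -4035.6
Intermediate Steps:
S = -298 (S = -305 - 1*(-7) = -305 + 7 = -298)
(-1295 + S)*m(C, -38) = (-1295 - 298)*(-38/(-15)) = -(-60534)*(-1)/15 = -1593*38/15 = -20178/5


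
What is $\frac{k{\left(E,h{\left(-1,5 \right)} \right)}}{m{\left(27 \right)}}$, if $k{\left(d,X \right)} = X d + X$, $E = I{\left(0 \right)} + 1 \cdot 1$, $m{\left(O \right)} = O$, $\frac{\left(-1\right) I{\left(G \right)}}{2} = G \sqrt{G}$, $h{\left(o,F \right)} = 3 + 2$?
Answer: $\frac{10}{27} \approx 0.37037$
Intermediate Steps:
$h{\left(o,F \right)} = 5$
$I{\left(G \right)} = - 2 G^{\frac{3}{2}}$ ($I{\left(G \right)} = - 2 G \sqrt{G} = - 2 G^{\frac{3}{2}}$)
$E = 1$ ($E = - 2 \cdot 0^{\frac{3}{2}} + 1 \cdot 1 = \left(-2\right) 0 + 1 = 0 + 1 = 1$)
$k{\left(d,X \right)} = X + X d$
$\frac{k{\left(E,h{\left(-1,5 \right)} \right)}}{m{\left(27 \right)}} = \frac{5 \left(1 + 1\right)}{27} = 5 \cdot 2 \cdot \frac{1}{27} = 10 \cdot \frac{1}{27} = \frac{10}{27}$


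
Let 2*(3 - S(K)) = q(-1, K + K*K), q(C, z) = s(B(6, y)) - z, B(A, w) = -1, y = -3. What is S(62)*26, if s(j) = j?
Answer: 50869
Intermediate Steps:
q(C, z) = -1 - z
S(K) = 7/2 + K/2 + K²/2 (S(K) = 3 - (-1 - (K + K*K))/2 = 3 - (-1 - (K + K²))/2 = 3 - (-1 + (-K - K²))/2 = 3 - (-1 - K - K²)/2 = 3 + (½ + K/2 + K²/2) = 7/2 + K/2 + K²/2)
S(62)*26 = (7/2 + (½)*62*(1 + 62))*26 = (7/2 + (½)*62*63)*26 = (7/2 + 1953)*26 = (3913/2)*26 = 50869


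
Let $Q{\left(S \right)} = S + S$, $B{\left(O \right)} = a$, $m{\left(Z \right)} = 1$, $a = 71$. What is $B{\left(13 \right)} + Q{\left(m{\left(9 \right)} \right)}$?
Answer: $73$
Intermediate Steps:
$B{\left(O \right)} = 71$
$Q{\left(S \right)} = 2 S$
$B{\left(13 \right)} + Q{\left(m{\left(9 \right)} \right)} = 71 + 2 \cdot 1 = 71 + 2 = 73$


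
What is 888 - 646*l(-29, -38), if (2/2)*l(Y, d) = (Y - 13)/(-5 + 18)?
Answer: 38676/13 ≈ 2975.1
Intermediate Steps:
l(Y, d) = -1 + Y/13 (l(Y, d) = (Y - 13)/(-5 + 18) = (-13 + Y)/13 = (-13 + Y)*(1/13) = -1 + Y/13)
888 - 646*l(-29, -38) = 888 - 646*(-1 + (1/13)*(-29)) = 888 - 646*(-1 - 29/13) = 888 - 646*(-42/13) = 888 + 27132/13 = 38676/13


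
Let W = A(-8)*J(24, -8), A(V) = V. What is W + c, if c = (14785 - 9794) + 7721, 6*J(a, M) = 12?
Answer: 12696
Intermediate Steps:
J(a, M) = 2 (J(a, M) = (⅙)*12 = 2)
c = 12712 (c = 4991 + 7721 = 12712)
W = -16 (W = -8*2 = -16)
W + c = -16 + 12712 = 12696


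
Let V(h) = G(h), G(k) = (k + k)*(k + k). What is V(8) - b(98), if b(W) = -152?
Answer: 408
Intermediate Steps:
G(k) = 4*k² (G(k) = (2*k)*(2*k) = 4*k²)
V(h) = 4*h²
V(8) - b(98) = 4*8² - 1*(-152) = 4*64 + 152 = 256 + 152 = 408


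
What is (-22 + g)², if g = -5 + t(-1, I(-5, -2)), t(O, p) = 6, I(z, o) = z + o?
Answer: 441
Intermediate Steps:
I(z, o) = o + z
g = 1 (g = -5 + 6 = 1)
(-22 + g)² = (-22 + 1)² = (-21)² = 441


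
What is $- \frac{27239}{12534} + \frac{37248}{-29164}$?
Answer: $- \frac{315316157}{91385394} \approx -3.4504$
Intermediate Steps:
$- \frac{27239}{12534} + \frac{37248}{-29164} = \left(-27239\right) \frac{1}{12534} + 37248 \left(- \frac{1}{29164}\right) = - \frac{27239}{12534} - \frac{9312}{7291} = - \frac{315316157}{91385394}$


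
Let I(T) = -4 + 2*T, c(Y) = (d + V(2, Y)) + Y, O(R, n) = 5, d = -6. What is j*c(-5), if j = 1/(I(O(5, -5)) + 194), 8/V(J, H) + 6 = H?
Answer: -129/2200 ≈ -0.058636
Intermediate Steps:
V(J, H) = 8/(-6 + H)
c(Y) = -6 + Y + 8/(-6 + Y) (c(Y) = (-6 + 8/(-6 + Y)) + Y = -6 + Y + 8/(-6 + Y))
j = 1/200 (j = 1/((-4 + 2*5) + 194) = 1/((-4 + 10) + 194) = 1/(6 + 194) = 1/200 ≈ 0.0050000)
j*c(-5) = (-6 - 5 + 8/(-6 - 5))/200 = (-6 - 5 + 8/(-11))/200 = (-6 - 5 + 8*(-1/11))/200 = (-6 - 5 - 8/11)/200 = (1/200)*(-129/11) = -129/2200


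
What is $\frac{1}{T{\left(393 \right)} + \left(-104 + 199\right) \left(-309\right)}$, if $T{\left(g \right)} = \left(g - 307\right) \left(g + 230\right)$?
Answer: $\frac{1}{24223} \approx 4.1283 \cdot 10^{-5}$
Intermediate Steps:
$T{\left(g \right)} = \left(-307 + g\right) \left(230 + g\right)$
$\frac{1}{T{\left(393 \right)} + \left(-104 + 199\right) \left(-309\right)} = \frac{1}{\left(-70610 + 393^{2} - 30261\right) + \left(-104 + 199\right) \left(-309\right)} = \frac{1}{\left(-70610 + 154449 - 30261\right) + 95 \left(-309\right)} = \frac{1}{53578 - 29355} = \frac{1}{24223}$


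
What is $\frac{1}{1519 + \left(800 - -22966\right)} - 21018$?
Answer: $- \frac{531440129}{25285} \approx -21018.0$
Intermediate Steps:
$\frac{1}{1519 + \left(800 - -22966\right)} - 21018 = \frac{1}{1519 + \left(800 + 22966\right)} - 21018 = \frac{1}{1519 + 23766} - 21018 = \frac{1}{25285} - 21018 = - \frac{531440129}{25285}$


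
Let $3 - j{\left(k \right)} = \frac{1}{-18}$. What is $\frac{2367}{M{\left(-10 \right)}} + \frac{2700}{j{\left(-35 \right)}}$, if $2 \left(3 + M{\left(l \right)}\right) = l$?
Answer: $\frac{51723}{88} \approx 587.76$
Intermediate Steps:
$M{\left(l \right)} = -3 + \frac{l}{2}$
$j{\left(k \right)} = \frac{55}{18}$ ($j{\left(k \right)} = 3 - \frac{1}{-18} = 3 - - \frac{1}{18} = 3 + \frac{1}{18} = \frac{55}{18}$)
$\frac{2367}{M{\left(-10 \right)}} + \frac{2700}{j{\left(-35 \right)}} = \frac{2367}{-3 + \frac{1}{2} \left(-10\right)} + \frac{2700}{\frac{55}{18}} = \frac{2367}{-3 - 5} + 2700 \cdot \frac{18}{55} = \frac{2367}{-8} + \frac{9720}{11} = 2367 \left(- \frac{1}{8}\right) + \frac{9720}{11} = - \frac{2367}{8} + \frac{9720}{11} = \frac{51723}{88}$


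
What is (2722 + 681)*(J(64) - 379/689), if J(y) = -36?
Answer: -85697749/689 ≈ -1.2438e+5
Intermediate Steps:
(2722 + 681)*(J(64) - 379/689) = (2722 + 681)*(-36 - 379/689) = 3403*(-36 - 379*1/689) = 3403*(-36 - 379/689) = 3403*(-25183/689) = -85697749/689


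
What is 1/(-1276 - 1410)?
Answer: -1/2686 ≈ -0.00037230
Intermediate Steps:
1/(-1276 - 1410) = 1/(-2686) = -1/2686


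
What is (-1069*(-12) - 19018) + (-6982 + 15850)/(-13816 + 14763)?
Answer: -5853062/947 ≈ -6180.6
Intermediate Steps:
(-1069*(-12) - 19018) + (-6982 + 15850)/(-13816 + 14763) = (12828 - 19018) + 8868/947 = -6190 + 8868*(1/947) = -6190 + 8868/947 = -5853062/947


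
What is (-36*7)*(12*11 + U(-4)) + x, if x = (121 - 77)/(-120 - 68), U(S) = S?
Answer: -1516043/47 ≈ -32256.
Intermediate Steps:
x = -11/47 (x = 44/(-188) = 44*(-1/188) = -11/47 ≈ -0.23404)
(-36*7)*(12*11 + U(-4)) + x = (-36*7)*(12*11 - 4) - 11/47 = -252*(132 - 4) - 11/47 = -252*128 - 11/47 = -32256 - 11/47 = -1516043/47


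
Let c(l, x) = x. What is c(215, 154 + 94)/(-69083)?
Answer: -248/69083 ≈ -0.0035899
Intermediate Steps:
c(215, 154 + 94)/(-69083) = (154 + 94)/(-69083) = 248*(-1/69083) = -248/69083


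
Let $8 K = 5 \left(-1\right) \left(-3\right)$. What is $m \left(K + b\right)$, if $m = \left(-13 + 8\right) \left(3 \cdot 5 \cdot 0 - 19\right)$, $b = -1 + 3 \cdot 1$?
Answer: $\frac{2945}{8} \approx 368.13$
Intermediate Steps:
$K = \frac{15}{8}$ ($K = \frac{5 \left(-1\right) \left(-3\right)}{8} = \frac{\left(-5\right) \left(-3\right)}{8} = \frac{1}{8} \cdot 15 = \frac{15}{8} \approx 1.875$)
$b = 2$ ($b = -1 + 3 = 2$)
$m = 95$ ($m = - 5 \left(15 \cdot 0 - 19\right) = - 5 \left(0 - 19\right) = \left(-5\right) \left(-19\right) = 95$)
$m \left(K + b\right) = 95 \left(\frac{15}{8} + 2\right) = 95 \cdot \frac{31}{8} = \frac{2945}{8}$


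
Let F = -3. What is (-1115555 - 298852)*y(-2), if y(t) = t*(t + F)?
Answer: -14144070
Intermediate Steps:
y(t) = t*(-3 + t) (y(t) = t*(t - 3) = t*(-3 + t))
(-1115555 - 298852)*y(-2) = (-1115555 - 298852)*(-2*(-3 - 2)) = -(-2828814)*(-5) = -1414407*10 = -14144070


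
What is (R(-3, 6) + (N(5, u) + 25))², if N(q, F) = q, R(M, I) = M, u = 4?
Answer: 729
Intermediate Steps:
(R(-3, 6) + (N(5, u) + 25))² = (-3 + (5 + 25))² = (-3 + 30)² = 27² = 729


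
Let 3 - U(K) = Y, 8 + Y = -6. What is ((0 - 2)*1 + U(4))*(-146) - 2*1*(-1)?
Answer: -2188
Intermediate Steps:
Y = -14 (Y = -8 - 6 = -14)
U(K) = 17 (U(K) = 3 - 1*(-14) = 3 + 14 = 17)
((0 - 2)*1 + U(4))*(-146) - 2*1*(-1) = ((0 - 2)*1 + 17)*(-146) - 2*1*(-1) = (-2*1 + 17)*(-146) - 2*(-1) = (-2 + 17)*(-146) + 2 = 15*(-146) + 2 = -2190 + 2 = -2188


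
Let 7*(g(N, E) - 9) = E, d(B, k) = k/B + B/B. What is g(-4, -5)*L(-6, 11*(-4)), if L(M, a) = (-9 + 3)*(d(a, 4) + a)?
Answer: 164952/77 ≈ 2142.2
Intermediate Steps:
d(B, k) = 1 + k/B (d(B, k) = k/B + 1 = 1 + k/B)
g(N, E) = 9 + E/7
L(M, a) = -6*a - 6*(4 + a)/a (L(M, a) = (-9 + 3)*((a + 4)/a + a) = -6*((4 + a)/a + a) = -6*(a + (4 + a)/a) = -6*a - 6*(4 + a)/a)
g(-4, -5)*L(-6, 11*(-4)) = (9 + (⅐)*(-5))*(-6 - 24/(11*(-4)) - 66*(-4)) = (9 - 5/7)*(-6 - 24/(-44) - 6*(-44)) = 58*(-6 - 24*(-1/44) + 264)/7 = 58*(-6 + 6/11 + 264)/7 = (58/7)*(2844/11) = 164952/77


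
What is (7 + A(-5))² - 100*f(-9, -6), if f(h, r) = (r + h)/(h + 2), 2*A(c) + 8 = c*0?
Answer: -1437/7 ≈ -205.29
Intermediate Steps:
A(c) = -4 (A(c) = -4 + (c*0)/2 = -4 + (½)*0 = -4 + 0 = -4)
f(h, r) = (h + r)/(2 + h)
(7 + A(-5))² - 100*f(-9, -6) = (7 - 4)² - 100*(-9 - 6)/(2 - 9) = 3² - 100*(-15)/(-7) = 9 - (-100)*(-15)/7 = 9 - 100*15/7 = 9 - 1500/7 = -1437/7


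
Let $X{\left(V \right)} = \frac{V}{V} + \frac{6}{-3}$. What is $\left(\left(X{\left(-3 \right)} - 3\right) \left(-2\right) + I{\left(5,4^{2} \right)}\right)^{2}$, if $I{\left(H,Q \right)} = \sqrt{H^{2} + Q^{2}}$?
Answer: $\left(8 + \sqrt{281}\right)^{2} \approx 613.21$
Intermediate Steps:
$X{\left(V \right)} = -1$ ($X{\left(V \right)} = 1 + 6 \left(- \frac{1}{3}\right) = 1 - 2 = -1$)
$\left(\left(X{\left(-3 \right)} - 3\right) \left(-2\right) + I{\left(5,4^{2} \right)}\right)^{2} = \left(\left(-1 - 3\right) \left(-2\right) + \sqrt{5^{2} + \left(4^{2}\right)^{2}}\right)^{2} = \left(\left(-4\right) \left(-2\right) + \sqrt{25 + 16^{2}}\right)^{2} = \left(8 + \sqrt{25 + 256}\right)^{2} = \left(8 + \sqrt{281}\right)^{2}$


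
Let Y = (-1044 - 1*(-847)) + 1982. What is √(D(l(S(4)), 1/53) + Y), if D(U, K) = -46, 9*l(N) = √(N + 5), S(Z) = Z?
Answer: √1739 ≈ 41.701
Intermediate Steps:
l(N) = √(5 + N)/9 (l(N) = √(N + 5)/9 = √(5 + N)/9)
Y = 1785 (Y = (-1044 + 847) + 1982 = -197 + 1982 = 1785)
√(D(l(S(4)), 1/53) + Y) = √(-46 + 1785) = √1739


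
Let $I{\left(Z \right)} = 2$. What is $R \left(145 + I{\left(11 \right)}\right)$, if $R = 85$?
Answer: $12495$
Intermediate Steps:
$R \left(145 + I{\left(11 \right)}\right) = 85 \left(145 + 2\right) = 85 \cdot 147 = 12495$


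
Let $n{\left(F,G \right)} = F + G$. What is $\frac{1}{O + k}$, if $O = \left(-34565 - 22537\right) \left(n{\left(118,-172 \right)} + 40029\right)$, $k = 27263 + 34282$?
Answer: $- \frac{1}{2282590905} \approx -4.381 \cdot 10^{-10}$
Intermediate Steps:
$k = 61545$
$O = -2282652450$ ($O = \left(-34565 - 22537\right) \left(\left(118 - 172\right) + 40029\right) = - 57102 \left(-54 + 40029\right) = \left(-57102\right) 39975 = -2282652450$)
$\frac{1}{O + k} = \frac{1}{-2282652450 + 61545} = \frac{1}{-2282590905} = - \frac{1}{2282590905}$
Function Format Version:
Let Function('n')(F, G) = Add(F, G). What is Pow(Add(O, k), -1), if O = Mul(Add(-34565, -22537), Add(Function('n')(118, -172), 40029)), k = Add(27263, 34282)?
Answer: Rational(-1, 2282590905) ≈ -4.3810e-10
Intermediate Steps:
k = 61545
O = -2282652450 (O = Mul(Add(-34565, -22537), Add(Add(118, -172), 40029)) = Mul(-57102, Add(-54, 40029)) = Mul(-57102, 39975) = -2282652450)
Pow(Add(O, k), -1) = Pow(Add(-2282652450, 61545), -1) = Pow(-2282590905, -1) = Rational(-1, 2282590905)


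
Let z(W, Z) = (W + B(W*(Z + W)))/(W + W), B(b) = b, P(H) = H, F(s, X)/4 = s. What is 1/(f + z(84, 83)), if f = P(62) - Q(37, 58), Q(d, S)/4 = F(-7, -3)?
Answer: 1/258 ≈ 0.0038760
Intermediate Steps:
F(s, X) = 4*s
Q(d, S) = -112 (Q(d, S) = 4*(4*(-7)) = 4*(-28) = -112)
z(W, Z) = (W + W*(W + Z))/(2*W) (z(W, Z) = (W + W*(Z + W))/(W + W) = (W + W*(W + Z))/((2*W)) = (W + W*(W + Z))*(1/(2*W)) = (W + W*(W + Z))/(2*W))
f = 174 (f = 62 - 1*(-112) = 62 + 112 = 174)
1/(f + z(84, 83)) = 1/(174 + (½ + (½)*84 + (½)*83)) = 1/(174 + (½ + 42 + 83/2)) = 1/(174 + 84) = 1/258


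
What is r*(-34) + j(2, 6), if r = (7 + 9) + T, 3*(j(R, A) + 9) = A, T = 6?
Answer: -755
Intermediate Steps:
j(R, A) = -9 + A/3
r = 22 (r = (7 + 9) + 6 = 16 + 6 = 22)
r*(-34) + j(2, 6) = 22*(-34) + (-9 + (1/3)*6) = -748 + (-9 + 2) = -748 - 7 = -755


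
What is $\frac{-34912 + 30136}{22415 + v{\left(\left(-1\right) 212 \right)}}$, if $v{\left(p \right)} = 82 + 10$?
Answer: $- \frac{4776}{22507} \approx -0.2122$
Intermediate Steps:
$v{\left(p \right)} = 92$
$\frac{-34912 + 30136}{22415 + v{\left(\left(-1\right) 212 \right)}} = \frac{-34912 + 30136}{22415 + 92} = - \frac{4776}{22507}$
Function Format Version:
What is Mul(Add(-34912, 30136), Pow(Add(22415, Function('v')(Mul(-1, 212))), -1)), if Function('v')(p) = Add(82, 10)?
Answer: Rational(-4776, 22507) ≈ -0.21220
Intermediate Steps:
Function('v')(p) = 92
Mul(Add(-34912, 30136), Pow(Add(22415, Function('v')(Mul(-1, 212))), -1)) = Mul(Add(-34912, 30136), Pow(Add(22415, 92), -1)) = Mul(-4776, Pow(22507, -1)) = Mul(-4776, Rational(1, 22507)) = Rational(-4776, 22507)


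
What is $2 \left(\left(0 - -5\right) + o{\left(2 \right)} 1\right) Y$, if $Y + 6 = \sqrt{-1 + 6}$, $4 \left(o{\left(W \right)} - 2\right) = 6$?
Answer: $-102 + 17 \sqrt{5} \approx -63.987$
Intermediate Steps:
$o{\left(W \right)} = \frac{7}{2}$ ($o{\left(W \right)} = 2 + \frac{1}{4} \cdot 6 = 2 + \frac{3}{2} = \frac{7}{2}$)
$Y = -6 + \sqrt{5}$ ($Y = -6 + \sqrt{-1 + 6} = -6 + \sqrt{5} \approx -3.7639$)
$2 \left(\left(0 - -5\right) + o{\left(2 \right)} 1\right) Y = 2 \left(\left(0 - -5\right) + \frac{7}{2} \cdot 1\right) \left(-6 + \sqrt{5}\right) = 2 \left(\left(0 + 5\right) + \frac{7}{2}\right) \left(-6 + \sqrt{5}\right) = 2 \left(5 + \frac{7}{2}\right) \left(-6 + \sqrt{5}\right) = 2 \cdot \frac{17}{2} \left(-6 + \sqrt{5}\right) = 17 \left(-6 + \sqrt{5}\right) = -102 + 17 \sqrt{5}$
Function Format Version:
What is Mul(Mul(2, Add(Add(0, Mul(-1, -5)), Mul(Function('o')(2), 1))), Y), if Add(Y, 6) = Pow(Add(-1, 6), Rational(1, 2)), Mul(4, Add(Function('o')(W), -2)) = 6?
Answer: Add(-102, Mul(17, Pow(5, Rational(1, 2)))) ≈ -63.987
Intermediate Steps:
Function('o')(W) = Rational(7, 2) (Function('o')(W) = Add(2, Mul(Rational(1, 4), 6)) = Add(2, Rational(3, 2)) = Rational(7, 2))
Y = Add(-6, Pow(5, Rational(1, 2))) (Y = Add(-6, Pow(Add(-1, 6), Rational(1, 2))) = Add(-6, Pow(5, Rational(1, 2))) ≈ -3.7639)
Mul(Mul(2, Add(Add(0, Mul(-1, -5)), Mul(Function('o')(2), 1))), Y) = Mul(Mul(2, Add(Add(0, Mul(-1, -5)), Mul(Rational(7, 2), 1))), Add(-6, Pow(5, Rational(1, 2)))) = Mul(Mul(2, Add(Add(0, 5), Rational(7, 2))), Add(-6, Pow(5, Rational(1, 2)))) = Mul(Mul(2, Add(5, Rational(7, 2))), Add(-6, Pow(5, Rational(1, 2)))) = Mul(Mul(2, Rational(17, 2)), Add(-6, Pow(5, Rational(1, 2)))) = Mul(17, Add(-6, Pow(5, Rational(1, 2)))) = Add(-102, Mul(17, Pow(5, Rational(1, 2))))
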